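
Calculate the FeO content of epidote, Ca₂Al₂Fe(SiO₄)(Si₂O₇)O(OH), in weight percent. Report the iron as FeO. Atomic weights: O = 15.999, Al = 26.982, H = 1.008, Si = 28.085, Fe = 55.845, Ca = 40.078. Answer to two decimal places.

M(Ca₂Al₂Fe(SiO₄)(Si₂O₇)O(OH)) = 483.215 g/mol; M(FeO) = 71.844 g/mol.
Moles FeO per formula unit = 1 Fe ÷ 1 = 1.0000.
FeO fraction = (1.0000 × 71.844) / 483.215 = 71.844/483.215 = 0.1487.

14.87 wt%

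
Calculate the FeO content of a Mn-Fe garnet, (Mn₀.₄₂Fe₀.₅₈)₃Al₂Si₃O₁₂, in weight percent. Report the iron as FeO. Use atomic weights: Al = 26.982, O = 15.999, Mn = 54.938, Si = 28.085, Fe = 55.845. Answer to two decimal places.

25.17 wt%

Formula mass = 496.599 g/mol.
1.74 Fe → 1.7400 mol FeO per formula unit; M(FeO) = 71.844, so FeO mass = 125.009 g.
125.009/496.599 × 100 = 25.17 wt%.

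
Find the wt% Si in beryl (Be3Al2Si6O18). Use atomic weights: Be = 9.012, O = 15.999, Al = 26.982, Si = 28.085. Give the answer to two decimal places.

M(Be3Al2Si6O18) = 537.492 g/mol.
Si contributes 6 × 28.085 = 168.510 g per mole.
168.510/537.492 = 0.3135 → 31.35%.

31.35 mass %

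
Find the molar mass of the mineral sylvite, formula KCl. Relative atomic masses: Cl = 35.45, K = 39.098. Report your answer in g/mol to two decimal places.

74.55 g/mol

K: 1 × 39.098 = 39.0980
Cl: 1 × 35.45 = 35.4500
Summing the contributions gives the formula mass.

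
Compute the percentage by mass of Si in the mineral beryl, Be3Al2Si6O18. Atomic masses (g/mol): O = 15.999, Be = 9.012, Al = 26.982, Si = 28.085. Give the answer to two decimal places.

Formula mass = 3*9.012 + 2*26.982 + 6*28.085 + 18*15.999 = 537.492 g/mol, of which 168.510 g is Si.
So Si makes up 168.510/537.492 = 0.3135 of the mass, i.e. 31.35%.

31.35 weight percent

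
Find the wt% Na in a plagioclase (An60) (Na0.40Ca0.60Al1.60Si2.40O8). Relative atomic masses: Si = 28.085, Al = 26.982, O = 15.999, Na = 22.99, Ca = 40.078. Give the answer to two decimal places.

3.38 wt%

Formula mass = 0.40×22.99 + 0.60×40.078 + 1.60×26.982 + 2.40×28.085 + 8×15.999 = 271.810 g/mol, of which 9.196 g is Na.
So Na makes up 9.196/271.810 = 0.0338 of the mass, i.e. 3.38%.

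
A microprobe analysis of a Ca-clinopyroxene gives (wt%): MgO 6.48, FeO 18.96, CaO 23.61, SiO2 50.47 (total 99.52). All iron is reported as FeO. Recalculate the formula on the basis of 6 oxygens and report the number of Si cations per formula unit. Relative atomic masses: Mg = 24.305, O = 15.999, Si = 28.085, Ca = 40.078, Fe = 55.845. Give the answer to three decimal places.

6.48 wt% MgO ÷ 40.304 g/mol = 0.16078 mol, giving 0.16078 Mg and 0.16078 O.
18.96 wt% FeO ÷ 71.844 g/mol = 0.26391 mol, giving 0.26391 Fe and 0.26391 O.
23.61 wt% CaO ÷ 56.077 g/mol = 0.42103 mol, giving 0.42103 Ca and 0.42103 O.
50.47 wt% SiO2 ÷ 60.083 g/mol = 0.84000 mol, giving 0.84000 Si and 1.68000 O.
Oxygen sums to 2.52572; scaling by 6/2.52572 = 2.37556 puts the formula on 6 O.
Si: 0.84000 × 2.37556 = 1.995 atoms per formula unit.

1.995 Si apfu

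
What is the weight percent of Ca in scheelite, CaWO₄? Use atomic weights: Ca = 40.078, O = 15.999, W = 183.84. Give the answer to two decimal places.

13.92 wt%

Molar mass of CaWO₄: 1·40.078 + 1·183.84 + 4·15.999 = 287.914 g/mol.
Mass of Ca per formula unit: 1 × 40.078 = 40.078 g.
Weight fraction Ca = 40.078 / 287.914 = 0.1392.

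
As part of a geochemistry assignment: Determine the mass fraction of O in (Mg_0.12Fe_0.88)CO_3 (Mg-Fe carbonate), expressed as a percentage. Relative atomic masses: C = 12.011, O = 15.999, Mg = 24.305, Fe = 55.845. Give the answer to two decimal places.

Molar mass of (Mg_0.12Fe_0.88)CO_3: 0.12*24.305 + 0.88*55.845 + 1*12.011 + 3*15.999 = 112.068 g/mol.
Mass of O per formula unit: 3 × 15.999 = 47.997 g.
Weight fraction O = 47.997 / 112.068 = 0.4283.

42.83 mass %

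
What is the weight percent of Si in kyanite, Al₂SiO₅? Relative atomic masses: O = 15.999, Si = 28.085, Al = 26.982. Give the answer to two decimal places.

M(Al₂SiO₅) = 162.044 g/mol.
Si contributes 1 × 28.085 = 28.085 g per mole.
28.085/162.044 = 0.1733 → 17.33%.

17.33 wt%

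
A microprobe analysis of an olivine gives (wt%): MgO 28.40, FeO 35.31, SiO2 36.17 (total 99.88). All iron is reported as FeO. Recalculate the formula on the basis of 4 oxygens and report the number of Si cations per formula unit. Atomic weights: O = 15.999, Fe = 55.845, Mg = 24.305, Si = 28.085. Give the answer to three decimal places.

28.40 wt% MgO ÷ 40.304 g/mol = 0.70464 mol, giving 0.70464 Mg and 0.70464 O.
35.31 wt% FeO ÷ 71.844 g/mol = 0.49148 mol, giving 0.49148 Fe and 0.49148 O.
36.17 wt% SiO2 ÷ 60.083 g/mol = 0.60200 mol, giving 0.60200 Si and 1.20400 O.
Oxygen sums to 2.40012; scaling by 4/2.40012 = 1.66658 puts the formula on 4 O.
Si: 0.60200 × 1.66658 = 1.003 atoms per formula unit.

1.003 Si apfu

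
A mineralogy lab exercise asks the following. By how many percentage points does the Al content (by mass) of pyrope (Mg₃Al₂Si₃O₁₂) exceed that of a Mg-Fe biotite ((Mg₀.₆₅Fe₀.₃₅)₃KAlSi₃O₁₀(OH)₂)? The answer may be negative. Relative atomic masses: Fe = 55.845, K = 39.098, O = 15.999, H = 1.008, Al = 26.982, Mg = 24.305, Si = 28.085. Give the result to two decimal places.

Al in Mg₃Al₂Si₃O₁₂: molar mass 403.122 g/mol; 2×26.982 = 53.964 g → 13.39 wt%.
Al in (Mg₀.₆₅Fe₀.₃₅)₃KAlSi₃O₁₀(OH)₂: molar mass 450.371 g/mol; 1×26.982 = 26.982 g → 5.99 wt%.
Difference = 13.39 − 5.99 = 7.40 percentage points.

7.40 percentage points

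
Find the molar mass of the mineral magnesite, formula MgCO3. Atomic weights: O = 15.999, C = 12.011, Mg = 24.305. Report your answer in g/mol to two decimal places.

84.31 g/mol

Mg: 1 × 24.305 = 24.3050
C: 1 × 12.011 = 12.0110
O: 3 × 15.999 = 47.9970
Summing the contributions gives the formula mass.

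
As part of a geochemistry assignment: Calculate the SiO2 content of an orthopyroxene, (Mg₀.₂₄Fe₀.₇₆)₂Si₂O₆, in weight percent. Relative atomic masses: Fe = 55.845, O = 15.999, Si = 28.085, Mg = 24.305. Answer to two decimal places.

Molar mass of (Mg₀.₂₄Fe₀.₇₆)₂Si₂O₆ = 0.48×24.305 + 1.52×55.845 + 2×28.085 + 6×15.999 = 248.715 g/mol.
Each formula unit contains 2 Si, equivalent to 2/1 = 2.0000 mol SiO2.
M(SiO2) = 1×28.085 + 2×15.999 = 60.083 g/mol.
Mass of SiO2 per formula unit = 2.0000 × 60.083 = 120.166 g.
SiO2 wt% = 120.166 / 248.715 × 100 = 48.31%.

48.31 wt%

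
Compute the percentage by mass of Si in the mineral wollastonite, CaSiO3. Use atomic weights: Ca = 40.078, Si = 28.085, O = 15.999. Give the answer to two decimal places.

24.18 weight percent

Molar mass of CaSiO3: 1*40.078 + 1*28.085 + 3*15.999 = 116.160 g/mol.
Mass of Si per formula unit: 1 × 28.085 = 28.085 g.
Weight fraction Si = 28.085 / 116.160 = 0.2418.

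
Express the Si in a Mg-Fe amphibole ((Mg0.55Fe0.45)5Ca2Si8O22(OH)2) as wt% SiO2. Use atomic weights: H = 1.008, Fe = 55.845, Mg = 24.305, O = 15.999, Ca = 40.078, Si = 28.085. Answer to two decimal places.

54.42 wt%

Molar mass of (Mg0.55Fe0.45)5Ca2Si8O22(OH)2 = 2.75*24.305 + 2.25*55.845 + 2*40.078 + 8*28.085 + 24*15.999 + 2*1.008 = 883.318 g/mol.
Each formula unit contains 8 Si, equivalent to 8/1 = 8.0000 mol SiO2.
M(SiO2) = 1×28.085 + 2×15.999 = 60.083 g/mol.
Mass of SiO2 per formula unit = 8.0000 × 60.083 = 480.664 g.
SiO2 wt% = 480.664 / 883.318 × 100 = 54.42%.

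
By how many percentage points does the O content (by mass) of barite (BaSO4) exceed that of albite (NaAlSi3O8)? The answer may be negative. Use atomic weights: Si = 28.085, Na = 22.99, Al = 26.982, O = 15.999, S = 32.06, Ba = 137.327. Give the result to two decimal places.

-21.39 percentage points

M(BaSO4) = 233.383 g/mol, so wt% O = 63.996/233.383 × 100 = 27.42%.
M(NaAlSi3O8) = 262.219 g/mol, so wt% O = 127.992/262.219 × 100 = 48.81%.
27.42 − 48.81 = -21.39 pp.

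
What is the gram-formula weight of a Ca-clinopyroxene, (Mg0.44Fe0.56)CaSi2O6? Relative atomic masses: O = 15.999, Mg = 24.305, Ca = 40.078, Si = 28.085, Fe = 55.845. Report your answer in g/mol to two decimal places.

Mg: 0.44 × 24.305 = 10.6942
Fe: 0.56 × 55.845 = 31.2732
Ca: 1 × 40.078 = 40.0780
Si: 2 × 28.085 = 56.1700
O: 6 × 15.999 = 95.9940
Summing the contributions gives the formula mass.

234.21 g/mol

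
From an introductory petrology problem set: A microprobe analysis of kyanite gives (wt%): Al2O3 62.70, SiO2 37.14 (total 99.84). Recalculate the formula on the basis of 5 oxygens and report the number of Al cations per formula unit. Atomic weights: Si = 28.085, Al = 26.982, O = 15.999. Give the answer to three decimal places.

1.996 Al apfu

62.70 wt% Al2O3 ÷ 101.961 g/mol = 0.61494 mol, giving 1.22988 Al and 1.84482 O.
37.14 wt% SiO2 ÷ 60.083 g/mol = 0.61814 mol, giving 0.61814 Si and 1.23628 O.
Oxygen sums to 3.08110; scaling by 5/3.08110 = 1.62280 puts the formula on 5 O.
Al: 1.22988 × 1.62280 = 1.996 atoms per formula unit.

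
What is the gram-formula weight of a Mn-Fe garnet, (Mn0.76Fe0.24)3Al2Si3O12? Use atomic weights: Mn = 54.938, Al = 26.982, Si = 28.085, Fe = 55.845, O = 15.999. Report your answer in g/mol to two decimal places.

The formula mass is the sum 2.28×54.938 + 0.72×55.845 + 2×26.982 + 3×28.085 + 12×15.999.

495.67 g/mol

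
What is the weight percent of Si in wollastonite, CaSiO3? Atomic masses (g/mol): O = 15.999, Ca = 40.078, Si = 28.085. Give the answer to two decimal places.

24.18 weight percent

M(CaSiO3) = 116.160 g/mol.
Si contributes 1 × 28.085 = 28.085 g per mole.
28.085/116.160 = 0.2418 → 24.18%.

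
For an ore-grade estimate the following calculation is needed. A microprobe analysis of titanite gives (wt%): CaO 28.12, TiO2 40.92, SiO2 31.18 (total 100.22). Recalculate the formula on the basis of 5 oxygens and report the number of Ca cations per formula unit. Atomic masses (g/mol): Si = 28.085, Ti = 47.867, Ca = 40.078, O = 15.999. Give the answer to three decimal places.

0.978 Ca apfu

CaO: 28.12/56.077 = 0.50145 mol → 0.50145 mol Ca, 0.50145 mol O.
TiO2: 40.92/79.865 = 0.51236 mol → 0.51236 mol Ti, 1.02472 mol O.
SiO2: 31.18/60.083 = 0.51895 mol → 0.51895 mol Si, 1.03790 mol O.
Total oxygen = 2.56407 mol. Normalization factor = 5/2.56407 = 1.95002.
Ca per 5 O = 0.50145 × 1.95002 = 0.978.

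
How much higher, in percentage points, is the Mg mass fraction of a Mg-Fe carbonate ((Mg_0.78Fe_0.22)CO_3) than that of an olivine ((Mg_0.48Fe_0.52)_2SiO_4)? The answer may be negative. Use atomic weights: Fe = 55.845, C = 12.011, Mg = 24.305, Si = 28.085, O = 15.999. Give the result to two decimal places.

Mg in (Mg_0.78Fe_0.22)CO_3: molar mass 91.252 g/mol; 0.78×24.305 = 18.958 g → 20.78 wt%.
Mg in (Mg_0.48Fe_0.52)_2SiO_4: molar mass 173.493 g/mol; 0.96×24.305 = 23.333 g → 13.45 wt%.
Difference = 20.78 − 13.45 = 7.33 percentage points.

7.33 percentage points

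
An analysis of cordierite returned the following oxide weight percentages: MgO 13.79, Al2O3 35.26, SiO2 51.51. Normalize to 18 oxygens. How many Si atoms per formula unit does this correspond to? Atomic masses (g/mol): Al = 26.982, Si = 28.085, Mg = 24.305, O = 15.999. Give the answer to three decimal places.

4.987 Si apfu

13.79 wt% MgO ÷ 40.304 g/mol = 0.34215 mol, giving 0.34215 Mg and 0.34215 O.
35.26 wt% Al2O3 ÷ 101.961 g/mol = 0.34582 mol, giving 0.69164 Al and 1.03746 O.
51.51 wt% SiO2 ÷ 60.083 g/mol = 0.85731 mol, giving 0.85731 Si and 1.71462 O.
Oxygen sums to 3.09423; scaling by 18/3.09423 = 5.81728 puts the formula on 18 O.
Si: 0.85731 × 5.81728 = 4.987 atoms per formula unit.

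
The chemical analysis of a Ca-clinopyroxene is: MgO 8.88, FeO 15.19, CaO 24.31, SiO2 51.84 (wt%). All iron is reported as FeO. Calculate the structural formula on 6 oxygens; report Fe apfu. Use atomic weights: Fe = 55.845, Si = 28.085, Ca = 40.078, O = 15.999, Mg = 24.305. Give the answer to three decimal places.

MgO (M=40.304): mol = 0.22033; Mg = 0.22033, O = 0.22033.
FeO (M=71.844): mol = 0.21143; Fe = 0.21143, O = 0.21143.
CaO (M=56.077): mol = 0.43351; Ca = 0.43351, O = 0.43351.
SiO2 (M=60.083): mol = 0.86281; Si = 0.86281, O = 1.72562.
ΣO = 2.59089; factor = 6/ΣO = 2.31581.
Fe apfu = 0.21143 × 2.31581 = 0.490.

0.490 Fe apfu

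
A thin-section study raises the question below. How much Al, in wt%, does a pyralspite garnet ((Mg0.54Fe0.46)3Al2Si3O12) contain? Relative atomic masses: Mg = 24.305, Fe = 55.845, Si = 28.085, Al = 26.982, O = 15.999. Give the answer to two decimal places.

Molar mass of (Mg0.54Fe0.46)3Al2Si3O12: 1.62*24.305 + 1.38*55.845 + 2*26.982 + 3*28.085 + 12*15.999 = 446.647 g/mol.
Mass of Al per formula unit: 2 × 26.982 = 53.964 g.
Weight fraction Al = 53.964 / 446.647 = 0.1208.

12.08 wt%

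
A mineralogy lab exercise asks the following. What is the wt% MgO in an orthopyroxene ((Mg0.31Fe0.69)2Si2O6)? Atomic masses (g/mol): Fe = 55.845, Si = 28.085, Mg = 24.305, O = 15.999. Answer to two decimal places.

M((Mg0.31Fe0.69)2Si2O6) = 244.299 g/mol; M(MgO) = 40.304 g/mol.
Moles MgO per formula unit = 0.62 Mg ÷ 1 = 0.6200.
MgO fraction = (0.6200 × 40.304) / 244.299 = 24.988/244.299 = 0.1023.

10.23 wt%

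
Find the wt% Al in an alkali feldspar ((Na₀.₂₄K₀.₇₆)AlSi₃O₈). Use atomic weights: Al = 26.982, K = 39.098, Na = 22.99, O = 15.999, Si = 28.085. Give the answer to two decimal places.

Formula mass = 0.24×22.99 + 0.76×39.098 + 1×26.982 + 3×28.085 + 8×15.999 = 274.461 g/mol, of which 26.982 g is Al.
So Al makes up 26.982/274.461 = 0.0983 of the mass, i.e. 9.83%.

9.83 weight percent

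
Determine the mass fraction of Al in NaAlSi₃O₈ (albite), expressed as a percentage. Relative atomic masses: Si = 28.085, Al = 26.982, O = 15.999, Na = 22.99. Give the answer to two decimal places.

10.29 weight percent

Molar mass of NaAlSi₃O₈: 1*22.99 + 1*26.982 + 3*28.085 + 8*15.999 = 262.219 g/mol.
Mass of Al per formula unit: 1 × 26.982 = 26.982 g.
Weight fraction Al = 26.982 / 262.219 = 0.1029.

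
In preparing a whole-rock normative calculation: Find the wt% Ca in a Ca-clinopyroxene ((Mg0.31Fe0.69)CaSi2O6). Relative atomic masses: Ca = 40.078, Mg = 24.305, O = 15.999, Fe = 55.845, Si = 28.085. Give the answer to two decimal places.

Molar mass of (Mg0.31Fe0.69)CaSi2O6: 0.31×24.305 + 0.69×55.845 + 1×40.078 + 2×28.085 + 6×15.999 = 238.310 g/mol.
Mass of Ca per formula unit: 1 × 40.078 = 40.078 g.
Weight fraction Ca = 40.078 / 238.310 = 0.1682.

16.82 wt%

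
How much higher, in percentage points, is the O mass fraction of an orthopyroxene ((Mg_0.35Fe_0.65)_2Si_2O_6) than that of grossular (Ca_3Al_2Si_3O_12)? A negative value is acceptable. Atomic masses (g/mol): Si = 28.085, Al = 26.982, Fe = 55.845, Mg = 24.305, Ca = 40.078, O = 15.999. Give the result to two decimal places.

First mineral: 95.994 g O in 241.776 g formula = 39.70 wt% O.
Second mineral: 191.988 g O in 450.441 g formula = 42.62 wt% O.
39.70% − 42.62% gives a difference of -2.92 percentage points.

-2.92 percentage points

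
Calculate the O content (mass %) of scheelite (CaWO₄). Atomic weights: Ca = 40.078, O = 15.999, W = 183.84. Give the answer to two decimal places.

M(CaWO₄) = 287.914 g/mol.
O contributes 4 × 15.999 = 63.996 g per mole.
63.996/287.914 = 0.2223 → 22.23%.

22.23 mass %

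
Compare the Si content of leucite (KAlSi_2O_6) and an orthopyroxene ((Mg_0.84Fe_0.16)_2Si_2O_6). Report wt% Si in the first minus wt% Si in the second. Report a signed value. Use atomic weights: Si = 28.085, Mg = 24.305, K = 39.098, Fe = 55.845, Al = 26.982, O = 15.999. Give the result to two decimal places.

Si in KAlSi_2O_6: molar mass 218.244 g/mol; 2×28.085 = 56.170 g → 25.74 wt%.
Si in (Mg_0.84Fe_0.16)_2Si_2O_6: molar mass 210.867 g/mol; 2×28.085 = 56.170 g → 26.64 wt%.
Difference = 25.74 − 26.64 = -0.90 percentage points.

-0.90 percentage points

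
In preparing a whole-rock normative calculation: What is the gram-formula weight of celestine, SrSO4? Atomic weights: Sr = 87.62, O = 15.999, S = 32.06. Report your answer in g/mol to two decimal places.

183.68 g/mol

M = 1×87.62 + 1×32.06 + 4×15.999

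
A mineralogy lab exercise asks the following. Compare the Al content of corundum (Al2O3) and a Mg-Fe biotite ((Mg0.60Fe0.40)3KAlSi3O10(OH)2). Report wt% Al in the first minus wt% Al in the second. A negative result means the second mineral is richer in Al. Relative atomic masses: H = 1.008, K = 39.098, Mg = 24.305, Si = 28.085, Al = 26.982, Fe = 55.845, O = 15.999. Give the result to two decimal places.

47.00 percentage points

Al in Al2O3: molar mass 101.961 g/mol; 2×26.982 = 53.964 g → 52.93 wt%.
Al in (Mg0.60Fe0.40)3KAlSi3O10(OH)2: molar mass 455.102 g/mol; 1×26.982 = 26.982 g → 5.93 wt%.
Difference = 52.93 − 5.93 = 47.00 percentage points.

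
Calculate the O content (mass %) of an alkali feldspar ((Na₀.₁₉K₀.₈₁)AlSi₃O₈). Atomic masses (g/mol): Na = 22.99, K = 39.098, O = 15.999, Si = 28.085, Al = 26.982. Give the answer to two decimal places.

46.50 mass %

Formula mass = 0.19*22.99 + 0.81*39.098 + 1*26.982 + 3*28.085 + 8*15.999 = 275.266 g/mol, of which 127.992 g is O.
So O makes up 127.992/275.266 = 0.4650 of the mass, i.e. 46.50%.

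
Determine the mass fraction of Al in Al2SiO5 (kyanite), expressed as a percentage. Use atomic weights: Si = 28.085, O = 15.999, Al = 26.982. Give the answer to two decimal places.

33.30 wt%

Molar mass of Al2SiO5: 2*26.982 + 1*28.085 + 5*15.999 = 162.044 g/mol.
Mass of Al per formula unit: 2 × 26.982 = 53.964 g.
Weight fraction Al = 53.964 / 162.044 = 0.3330.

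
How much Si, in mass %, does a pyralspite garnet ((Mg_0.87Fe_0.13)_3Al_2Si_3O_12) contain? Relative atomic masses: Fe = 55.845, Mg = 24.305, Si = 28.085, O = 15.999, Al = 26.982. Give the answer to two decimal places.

Formula mass = 2.61·24.305 + 0.39·55.845 + 2·26.982 + 3·28.085 + 12·15.999 = 415.423 g/mol, of which 84.255 g is Si.
So Si makes up 84.255/415.423 = 0.2028 of the mass, i.e. 20.28%.

20.28 mass %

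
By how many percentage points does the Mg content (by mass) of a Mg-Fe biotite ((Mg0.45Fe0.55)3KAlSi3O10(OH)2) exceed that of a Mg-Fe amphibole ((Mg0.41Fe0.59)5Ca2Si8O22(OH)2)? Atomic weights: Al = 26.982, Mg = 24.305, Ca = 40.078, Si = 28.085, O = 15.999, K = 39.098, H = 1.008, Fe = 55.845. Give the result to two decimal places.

1.49 percentage points

M((Mg0.45Fe0.55)3KAlSi3O10(OH)2) = 469.295 g/mol, so wt% Mg = 32.812/469.295 × 100 = 6.99%.
M((Mg0.41Fe0.59)5Ca2Si8O22(OH)2) = 905.396 g/mol, so wt% Mg = 49.825/905.396 × 100 = 5.50%.
6.99 − 5.50 = 1.49 pp.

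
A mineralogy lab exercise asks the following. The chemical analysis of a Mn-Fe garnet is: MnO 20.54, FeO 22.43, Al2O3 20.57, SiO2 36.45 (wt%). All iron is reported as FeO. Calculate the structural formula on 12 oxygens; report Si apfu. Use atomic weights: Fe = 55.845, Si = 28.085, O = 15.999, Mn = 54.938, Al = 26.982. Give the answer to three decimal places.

3.008 Si apfu

20.54 wt% MnO ÷ 70.937 g/mol = 0.28955 mol, giving 0.28955 Mn and 0.28955 O.
22.43 wt% FeO ÷ 71.844 g/mol = 0.31220 mol, giving 0.31220 Fe and 0.31220 O.
20.57 wt% Al2O3 ÷ 101.961 g/mol = 0.20174 mol, giving 0.40348 Al and 0.60522 O.
36.45 wt% SiO2 ÷ 60.083 g/mol = 0.60666 mol, giving 0.60666 Si and 1.21332 O.
Oxygen sums to 2.42029; scaling by 12/2.42029 = 4.95808 puts the formula on 12 O.
Si: 0.60666 × 4.95808 = 3.008 atoms per formula unit.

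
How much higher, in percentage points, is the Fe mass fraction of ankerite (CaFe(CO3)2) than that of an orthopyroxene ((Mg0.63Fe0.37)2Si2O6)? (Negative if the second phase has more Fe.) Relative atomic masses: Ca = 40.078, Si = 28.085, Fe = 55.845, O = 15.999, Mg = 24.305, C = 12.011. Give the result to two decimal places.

7.42 percentage points

M(CaFe(CO3)2) = 215.939 g/mol, so wt% Fe = 55.845/215.939 × 100 = 25.86%.
M((Mg0.63Fe0.37)2Si2O6) = 224.114 g/mol, so wt% Fe = 41.325/224.114 × 100 = 18.44%.
25.86 − 18.44 = 7.42 pp.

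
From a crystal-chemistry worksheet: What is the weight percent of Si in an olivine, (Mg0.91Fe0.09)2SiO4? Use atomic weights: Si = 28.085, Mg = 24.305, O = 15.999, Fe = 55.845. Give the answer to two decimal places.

Formula mass = 1.82·24.305 + 0.18·55.845 + 1·28.085 + 4·15.999 = 146.368 g/mol, of which 28.085 g is Si.
So Si makes up 28.085/146.368 = 0.1919 of the mass, i.e. 19.19%.

19.19 weight percent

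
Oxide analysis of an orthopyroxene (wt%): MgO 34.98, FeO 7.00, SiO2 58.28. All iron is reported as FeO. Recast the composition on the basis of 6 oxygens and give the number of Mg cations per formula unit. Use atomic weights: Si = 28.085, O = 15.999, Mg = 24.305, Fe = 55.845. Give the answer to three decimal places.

1.792 Mg apfu

MgO: 34.98/40.304 = 0.86790 mol → 0.86790 mol Mg, 0.86790 mol O.
FeO: 7.00/71.844 = 0.09743 mol → 0.09743 mol Fe, 0.09743 mol O.
SiO2: 58.28/60.083 = 0.96999 mol → 0.96999 mol Si, 1.93998 mol O.
Total oxygen = 2.90531 mol. Normalization factor = 6/2.90531 = 2.06518.
Mg per 6 O = 0.86790 × 2.06518 = 1.792.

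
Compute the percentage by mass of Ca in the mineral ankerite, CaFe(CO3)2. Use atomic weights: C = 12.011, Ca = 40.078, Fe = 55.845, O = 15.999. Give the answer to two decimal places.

18.56 weight percent

Molar mass of CaFe(CO3)2: 1*40.078 + 1*55.845 + 2*12.011 + 6*15.999 = 215.939 g/mol.
Mass of Ca per formula unit: 1 × 40.078 = 40.078 g.
Weight fraction Ca = 40.078 / 215.939 = 0.1856.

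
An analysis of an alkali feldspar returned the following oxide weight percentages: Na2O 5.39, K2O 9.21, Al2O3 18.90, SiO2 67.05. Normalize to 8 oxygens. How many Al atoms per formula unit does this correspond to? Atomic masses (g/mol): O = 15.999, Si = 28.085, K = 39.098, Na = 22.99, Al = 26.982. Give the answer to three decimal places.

0.998 Al apfu

Na2O: 5.39/61.979 = 0.08696 mol → 0.17392 mol Na, 0.08696 mol O.
K2O: 9.21/94.195 = 0.09778 mol → 0.19556 mol K, 0.09778 mol O.
Al2O3: 18.90/101.961 = 0.18536 mol → 0.37072 mol Al, 0.55608 mol O.
SiO2: 67.05/60.083 = 1.11596 mol → 1.11596 mol Si, 2.23192 mol O.
Total oxygen = 2.97274 mol. Normalization factor = 8/2.97274 = 2.69112.
Al per 8 O = 0.37072 × 2.69112 = 0.998.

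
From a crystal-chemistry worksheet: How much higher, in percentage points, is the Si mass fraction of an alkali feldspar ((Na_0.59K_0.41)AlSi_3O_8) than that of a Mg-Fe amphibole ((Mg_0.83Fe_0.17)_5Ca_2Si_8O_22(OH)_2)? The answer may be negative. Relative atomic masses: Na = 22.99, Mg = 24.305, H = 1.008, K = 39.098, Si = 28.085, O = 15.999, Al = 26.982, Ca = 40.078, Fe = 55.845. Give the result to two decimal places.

4.57 percentage points

First mineral: 84.255 g Si in 268.823 g formula = 31.34 wt% Si.
Second mineral: 224.680 g Si in 839.162 g formula = 26.77 wt% Si.
31.34% − 26.77% gives a difference of 4.57 percentage points.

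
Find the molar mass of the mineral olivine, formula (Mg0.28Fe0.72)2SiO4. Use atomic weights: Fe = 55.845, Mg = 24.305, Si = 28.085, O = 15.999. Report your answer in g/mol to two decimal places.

The formula mass is the sum 0.56·24.305 + 1.44·55.845 + 1·28.085 + 4·15.999.

186.11 g/mol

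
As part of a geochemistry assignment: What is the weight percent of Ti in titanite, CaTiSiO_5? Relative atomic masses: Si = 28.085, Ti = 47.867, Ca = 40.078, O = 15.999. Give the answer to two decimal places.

Molar mass of CaTiSiO_5: 1*40.078 + 1*47.867 + 1*28.085 + 5*15.999 = 196.025 g/mol.
Mass of Ti per formula unit: 1 × 47.867 = 47.867 g.
Weight fraction Ti = 47.867 / 196.025 = 0.2442.

24.42 mass %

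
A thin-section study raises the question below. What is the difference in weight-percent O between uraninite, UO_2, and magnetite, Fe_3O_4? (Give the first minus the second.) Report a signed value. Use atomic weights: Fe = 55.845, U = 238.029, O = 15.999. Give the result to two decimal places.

-15.79 percentage points

First mineral: 31.998 g O in 270.027 g formula = 11.85 wt% O.
Second mineral: 63.996 g O in 231.531 g formula = 27.64 wt% O.
11.85% − 27.64% gives a difference of -15.79 percentage points.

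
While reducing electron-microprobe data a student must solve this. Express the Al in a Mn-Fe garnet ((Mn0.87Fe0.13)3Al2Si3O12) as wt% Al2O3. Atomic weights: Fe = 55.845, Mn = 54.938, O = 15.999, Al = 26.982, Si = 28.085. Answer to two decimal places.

20.58 wt%

Formula mass = 495.375 g/mol.
2 Al → 1.0000 mol Al2O3 per formula unit; M(Al2O3) = 101.961, so Al2O3 mass = 101.961 g.
101.961/495.375 × 100 = 20.58 wt%.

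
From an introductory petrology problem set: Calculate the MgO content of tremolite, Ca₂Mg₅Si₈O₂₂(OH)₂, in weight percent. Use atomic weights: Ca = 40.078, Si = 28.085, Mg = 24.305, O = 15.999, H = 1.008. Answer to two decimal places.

24.81 wt%

M(Ca₂Mg₅Si₈O₂₂(OH)₂) = 812.353 g/mol; M(MgO) = 40.304 g/mol.
Moles MgO per formula unit = 5 Mg ÷ 1 = 5.0000.
MgO fraction = (5.0000 × 40.304) / 812.353 = 201.520/812.353 = 0.2481.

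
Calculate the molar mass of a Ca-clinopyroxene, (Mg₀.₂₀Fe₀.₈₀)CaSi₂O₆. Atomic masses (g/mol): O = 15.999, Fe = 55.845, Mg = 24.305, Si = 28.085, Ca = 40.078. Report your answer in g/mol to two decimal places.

Mg: 0.20 × 24.305 = 4.8610
Fe: 0.80 × 55.845 = 44.6760
Ca: 1 × 40.078 = 40.0780
Si: 2 × 28.085 = 56.1700
O: 6 × 15.999 = 95.9940
Summing the contributions gives the formula mass.

241.78 g/mol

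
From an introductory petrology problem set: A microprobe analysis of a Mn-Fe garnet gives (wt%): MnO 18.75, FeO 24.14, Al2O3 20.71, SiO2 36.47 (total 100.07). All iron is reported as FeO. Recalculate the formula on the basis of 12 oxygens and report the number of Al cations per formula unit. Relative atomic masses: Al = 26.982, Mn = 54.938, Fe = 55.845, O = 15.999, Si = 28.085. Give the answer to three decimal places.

2.011 Al apfu

MnO (M=70.937): mol = 0.26432; Mn = 0.26432, O = 0.26432.
FeO (M=71.844): mol = 0.33601; Fe = 0.33601, O = 0.33601.
Al2O3 (M=101.961): mol = 0.20312; Al = 0.40624, O = 0.60936.
SiO2 (M=60.083): mol = 0.60699; Si = 0.60699, O = 1.21398.
ΣO = 2.42367; factor = 12/ΣO = 4.95117.
Al apfu = 0.40624 × 4.95117 = 2.011.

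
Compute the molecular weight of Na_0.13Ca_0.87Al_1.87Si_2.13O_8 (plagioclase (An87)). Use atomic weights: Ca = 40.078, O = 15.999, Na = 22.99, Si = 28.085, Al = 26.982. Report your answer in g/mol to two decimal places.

The formula mass is the sum 0.13·22.99 + 0.87·40.078 + 1.87·26.982 + 2.13·28.085 + 8·15.999.

276.13 g/mol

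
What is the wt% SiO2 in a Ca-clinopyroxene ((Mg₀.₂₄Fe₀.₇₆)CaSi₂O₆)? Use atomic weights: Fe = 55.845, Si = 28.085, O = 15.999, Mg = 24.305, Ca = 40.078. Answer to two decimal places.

49.96 wt%

M((Mg₀.₂₄Fe₀.₇₆)CaSi₂O₆) = 240.517 g/mol; M(SiO2) = 60.083 g/mol.
Moles SiO2 per formula unit = 2 Si ÷ 1 = 2.0000.
SiO2 fraction = (2.0000 × 60.083) / 240.517 = 120.166/240.517 = 0.4996.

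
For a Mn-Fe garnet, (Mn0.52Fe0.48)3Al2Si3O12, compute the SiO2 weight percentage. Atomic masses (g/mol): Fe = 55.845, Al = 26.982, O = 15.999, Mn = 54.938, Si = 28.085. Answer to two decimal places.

M((Mn0.52Fe0.48)3Al2Si3O12) = 496.327 g/mol; M(SiO2) = 60.083 g/mol.
Moles SiO2 per formula unit = 3 Si ÷ 1 = 3.0000.
SiO2 fraction = (3.0000 × 60.083) / 496.327 = 180.249/496.327 = 0.3632.

36.32 wt%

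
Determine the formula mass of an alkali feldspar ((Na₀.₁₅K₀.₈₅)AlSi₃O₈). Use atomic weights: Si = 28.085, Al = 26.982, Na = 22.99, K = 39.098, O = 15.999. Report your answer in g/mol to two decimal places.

275.91 g/mol

Na: 0.15 × 22.99 = 3.4485
K: 0.85 × 39.098 = 33.2333
Al: 1 × 26.982 = 26.9820
Si: 3 × 28.085 = 84.2550
O: 8 × 15.999 = 127.9920
Summing the contributions gives the formula mass.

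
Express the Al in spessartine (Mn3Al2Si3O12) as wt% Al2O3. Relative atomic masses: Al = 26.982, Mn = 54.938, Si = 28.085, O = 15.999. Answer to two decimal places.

20.60 wt%

Molar mass of Mn3Al2Si3O12 = 3×54.938 + 2×26.982 + 3×28.085 + 12×15.999 = 495.021 g/mol.
Each formula unit contains 2 Al, equivalent to 2/2 = 1.0000 mol Al2O3.
M(Al2O3) = 2×26.982 + 3×15.999 = 101.961 g/mol.
Mass of Al2O3 per formula unit = 1.0000 × 101.961 = 101.961 g.
Al2O3 wt% = 101.961 / 495.021 × 100 = 20.60%.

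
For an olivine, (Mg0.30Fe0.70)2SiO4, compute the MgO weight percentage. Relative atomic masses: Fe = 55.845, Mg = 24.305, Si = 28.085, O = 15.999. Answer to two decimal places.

13.08 wt%

M((Mg0.30Fe0.70)2SiO4) = 184.847 g/mol; M(MgO) = 40.304 g/mol.
Moles MgO per formula unit = 0.60 Mg ÷ 1 = 0.6000.
MgO fraction = (0.6000 × 40.304) / 184.847 = 24.182/184.847 = 0.1308.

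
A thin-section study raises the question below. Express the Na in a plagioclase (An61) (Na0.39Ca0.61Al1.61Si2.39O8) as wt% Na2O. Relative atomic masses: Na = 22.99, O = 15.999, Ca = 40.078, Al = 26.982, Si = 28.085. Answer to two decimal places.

Formula mass = 271.970 g/mol.
0.39 Na → 0.1950 mol Na2O per formula unit; M(Na2O) = 61.979, so Na2O mass = 12.086 g.
12.086/271.970 × 100 = 4.44 wt%.

4.44 wt%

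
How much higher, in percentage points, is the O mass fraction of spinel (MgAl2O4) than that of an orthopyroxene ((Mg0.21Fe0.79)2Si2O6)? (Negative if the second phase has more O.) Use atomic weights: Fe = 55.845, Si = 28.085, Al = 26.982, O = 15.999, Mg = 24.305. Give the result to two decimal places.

6.68 percentage points

M(MgAl2O4) = 142.265 g/mol, so wt% O = 63.996/142.265 × 100 = 44.98%.
M((Mg0.21Fe0.79)2Si2O6) = 250.607 g/mol, so wt% O = 95.994/250.607 × 100 = 38.30%.
44.98 − 38.30 = 6.68 pp.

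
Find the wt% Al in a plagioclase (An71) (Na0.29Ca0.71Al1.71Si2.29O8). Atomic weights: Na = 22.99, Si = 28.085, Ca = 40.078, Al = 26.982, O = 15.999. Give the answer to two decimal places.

16.87 weight percent

Molar mass of Na0.29Ca0.71Al1.71Si2.29O8: 0.29*22.99 + 0.71*40.078 + 1.71*26.982 + 2.29*28.085 + 8*15.999 = 273.568 g/mol.
Mass of Al per formula unit: 1.71 × 26.982 = 46.139 g.
Weight fraction Al = 46.139 / 273.568 = 0.1687.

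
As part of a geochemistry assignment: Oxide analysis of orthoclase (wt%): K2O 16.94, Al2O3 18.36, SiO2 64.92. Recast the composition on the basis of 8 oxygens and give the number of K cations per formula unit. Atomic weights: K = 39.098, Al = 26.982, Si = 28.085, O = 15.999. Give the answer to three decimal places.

K2O (M=94.195): mol = 0.17984; K = 0.35968, O = 0.17984.
Al2O3 (M=101.961): mol = 0.18007; Al = 0.36014, O = 0.54021.
SiO2 (M=60.083): mol = 1.08051; Si = 1.08051, O = 2.16102.
ΣO = 2.88107; factor = 8/ΣO = 2.77675.
K apfu = 0.35968 × 2.77675 = 0.999.

0.999 K apfu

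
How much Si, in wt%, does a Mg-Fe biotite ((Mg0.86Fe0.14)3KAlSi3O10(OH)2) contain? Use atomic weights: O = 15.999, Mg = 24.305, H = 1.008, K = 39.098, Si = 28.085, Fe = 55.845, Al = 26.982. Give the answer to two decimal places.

M((Mg0.86Fe0.14)3KAlSi3O10(OH)2) = 430.501 g/mol.
Si contributes 3 × 28.085 = 84.255 g per mole.
84.255/430.501 = 0.1957 → 19.57%.

19.57 wt%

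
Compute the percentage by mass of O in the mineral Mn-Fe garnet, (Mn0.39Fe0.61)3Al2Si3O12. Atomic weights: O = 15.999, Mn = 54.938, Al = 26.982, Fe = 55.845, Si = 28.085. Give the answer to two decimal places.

Molar mass of (Mn0.39Fe0.61)3Al2Si3O12: 1.17×54.938 + 1.83×55.845 + 2×26.982 + 3×28.085 + 12×15.999 = 496.681 g/mol.
Mass of O per formula unit: 12 × 15.999 = 191.988 g.
Weight fraction O = 191.988 / 496.681 = 0.3865.

38.65 wt%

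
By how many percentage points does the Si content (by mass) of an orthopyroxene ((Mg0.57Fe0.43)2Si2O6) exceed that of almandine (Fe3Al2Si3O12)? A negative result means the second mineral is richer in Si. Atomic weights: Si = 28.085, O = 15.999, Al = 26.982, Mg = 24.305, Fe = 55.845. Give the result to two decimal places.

First mineral: 56.170 g Si in 227.898 g formula = 24.65 wt% Si.
Second mineral: 84.255 g Si in 497.742 g formula = 16.93 wt% Si.
24.65% − 16.93% gives a difference of 7.72 percentage points.

7.72 percentage points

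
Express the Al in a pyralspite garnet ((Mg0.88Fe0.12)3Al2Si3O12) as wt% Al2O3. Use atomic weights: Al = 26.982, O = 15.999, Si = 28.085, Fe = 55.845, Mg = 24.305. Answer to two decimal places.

Molar mass of (Mg0.88Fe0.12)3Al2Si3O12 = 2.64×24.305 + 0.36×55.845 + 2×26.982 + 3×28.085 + 12×15.999 = 414.476 g/mol.
Each formula unit contains 2 Al, equivalent to 2/2 = 1.0000 mol Al2O3.
M(Al2O3) = 2×26.982 + 3×15.999 = 101.961 g/mol.
Mass of Al2O3 per formula unit = 1.0000 × 101.961 = 101.961 g.
Al2O3 wt% = 101.961 / 414.476 × 100 = 24.60%.

24.60 wt%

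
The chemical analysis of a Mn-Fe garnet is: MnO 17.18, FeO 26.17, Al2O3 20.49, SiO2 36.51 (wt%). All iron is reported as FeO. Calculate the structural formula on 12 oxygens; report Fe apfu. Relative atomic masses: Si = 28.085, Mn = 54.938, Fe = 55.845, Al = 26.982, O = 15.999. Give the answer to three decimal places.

1.803 Fe apfu

17.18 wt% MnO ÷ 70.937 g/mol = 0.24219 mol, giving 0.24219 Mn and 0.24219 O.
26.17 wt% FeO ÷ 71.844 g/mol = 0.36426 mol, giving 0.36426 Fe and 0.36426 O.
20.49 wt% Al2O3 ÷ 101.961 g/mol = 0.20096 mol, giving 0.40192 Al and 0.60288 O.
36.51 wt% SiO2 ÷ 60.083 g/mol = 0.60766 mol, giving 0.60766 Si and 1.21532 O.
Oxygen sums to 2.42465; scaling by 12/2.42465 = 4.94917 puts the formula on 12 O.
Fe: 0.36426 × 4.94917 = 1.803 atoms per formula unit.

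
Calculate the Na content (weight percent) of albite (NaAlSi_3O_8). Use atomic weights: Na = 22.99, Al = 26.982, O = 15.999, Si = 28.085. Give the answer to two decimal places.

8.77 weight percent

Molar mass of NaAlSi_3O_8: 1*22.99 + 1*26.982 + 3*28.085 + 8*15.999 = 262.219 g/mol.
Mass of Na per formula unit: 1 × 22.99 = 22.990 g.
Weight fraction Na = 22.990 / 262.219 = 0.0877.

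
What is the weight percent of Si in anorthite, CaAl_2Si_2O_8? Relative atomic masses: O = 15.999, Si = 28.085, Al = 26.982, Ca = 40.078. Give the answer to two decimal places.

Formula mass = 1×40.078 + 2×26.982 + 2×28.085 + 8×15.999 = 278.204 g/mol, of which 56.170 g is Si.
So Si makes up 56.170/278.204 = 0.2019 of the mass, i.e. 20.19%.

20.19 mass %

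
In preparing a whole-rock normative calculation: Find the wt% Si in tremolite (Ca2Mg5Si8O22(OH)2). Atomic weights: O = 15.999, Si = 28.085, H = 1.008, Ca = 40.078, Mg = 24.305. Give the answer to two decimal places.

Molar mass of Ca2Mg5Si8O22(OH)2: 2·40.078 + 5·24.305 + 8·28.085 + 24·15.999 + 2·1.008 = 812.353 g/mol.
Mass of Si per formula unit: 8 × 28.085 = 224.680 g.
Weight fraction Si = 224.680 / 812.353 = 0.2766.

27.66 weight percent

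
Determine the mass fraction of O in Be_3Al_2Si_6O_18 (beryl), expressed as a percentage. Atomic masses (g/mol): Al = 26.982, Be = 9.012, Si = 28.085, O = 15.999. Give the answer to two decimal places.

Formula mass = 3·9.012 + 2·26.982 + 6·28.085 + 18·15.999 = 537.492 g/mol, of which 287.982 g is O.
So O makes up 287.982/537.492 = 0.5358 of the mass, i.e. 53.58%.

53.58 weight percent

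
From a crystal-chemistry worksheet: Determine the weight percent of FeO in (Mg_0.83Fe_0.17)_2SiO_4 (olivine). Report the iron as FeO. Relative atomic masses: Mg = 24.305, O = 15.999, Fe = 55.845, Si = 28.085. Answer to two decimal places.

16.13 wt%

Molar mass of (Mg_0.83Fe_0.17)_2SiO_4 = 1.66·24.305 + 0.34·55.845 + 1·28.085 + 4·15.999 = 151.415 g/mol.
Each formula unit contains 0.34 Fe, equivalent to 0.34/1 = 0.3400 mol FeO.
M(FeO) = 1×55.845 + 1×15.999 = 71.844 g/mol.
Mass of FeO per formula unit = 0.3400 × 71.844 = 24.427 g.
FeO wt% = 24.427 / 151.415 × 100 = 16.13%.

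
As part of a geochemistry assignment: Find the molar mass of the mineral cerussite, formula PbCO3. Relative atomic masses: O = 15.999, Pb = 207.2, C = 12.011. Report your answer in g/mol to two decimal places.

Pb: 1 × 207.2 = 207.2000
C: 1 × 12.011 = 12.0110
O: 3 × 15.999 = 47.9970
Summing the contributions gives the formula mass.

267.21 g/mol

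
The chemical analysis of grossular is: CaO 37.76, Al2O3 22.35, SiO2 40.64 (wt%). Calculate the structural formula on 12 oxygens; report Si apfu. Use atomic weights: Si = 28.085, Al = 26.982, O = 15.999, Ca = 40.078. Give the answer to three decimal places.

3.024 Si apfu

CaO (M=56.077): mol = 0.67336; Ca = 0.67336, O = 0.67336.
Al2O3 (M=101.961): mol = 0.21920; Al = 0.43840, O = 0.65760.
SiO2 (M=60.083): mol = 0.67640; Si = 0.67640, O = 1.35280.
ΣO = 2.68376; factor = 12/ΣO = 4.47134.
Si apfu = 0.67640 × 4.47134 = 3.024.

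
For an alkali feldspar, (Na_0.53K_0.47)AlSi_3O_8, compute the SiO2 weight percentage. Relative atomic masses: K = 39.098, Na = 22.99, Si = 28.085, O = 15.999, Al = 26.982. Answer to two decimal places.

66.81 wt%

Molar mass of (Na_0.53K_0.47)AlSi_3O_8 = 0.53×22.99 + 0.47×39.098 + 1×26.982 + 3×28.085 + 8×15.999 = 269.790 g/mol.
Each formula unit contains 3 Si, equivalent to 3/1 = 3.0000 mol SiO2.
M(SiO2) = 1×28.085 + 2×15.999 = 60.083 g/mol.
Mass of SiO2 per formula unit = 3.0000 × 60.083 = 180.249 g.
SiO2 wt% = 180.249 / 269.790 × 100 = 66.81%.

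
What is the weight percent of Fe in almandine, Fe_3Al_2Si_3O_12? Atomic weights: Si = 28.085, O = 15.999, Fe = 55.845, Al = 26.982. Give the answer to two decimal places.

Molar mass of Fe_3Al_2Si_3O_12: 3*55.845 + 2*26.982 + 3*28.085 + 12*15.999 = 497.742 g/mol.
Mass of Fe per formula unit: 3 × 55.845 = 167.535 g.
Weight fraction Fe = 167.535 / 497.742 = 0.3366.

33.66 wt%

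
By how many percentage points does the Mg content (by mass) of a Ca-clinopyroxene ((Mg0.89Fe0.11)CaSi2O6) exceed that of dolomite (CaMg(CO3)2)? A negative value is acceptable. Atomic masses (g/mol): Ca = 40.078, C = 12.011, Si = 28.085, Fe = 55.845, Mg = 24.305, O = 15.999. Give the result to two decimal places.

M((Mg0.89Fe0.11)CaSi2O6) = 220.016 g/mol, so wt% Mg = 21.631/220.016 × 100 = 9.83%.
M(CaMg(CO3)2) = 184.399 g/mol, so wt% Mg = 24.305/184.399 × 100 = 13.18%.
9.83 − 13.18 = -3.35 pp.

-3.35 percentage points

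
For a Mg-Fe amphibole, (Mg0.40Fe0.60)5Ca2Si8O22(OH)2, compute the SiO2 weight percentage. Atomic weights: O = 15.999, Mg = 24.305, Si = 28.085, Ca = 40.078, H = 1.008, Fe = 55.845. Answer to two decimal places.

Molar mass of (Mg0.40Fe0.60)5Ca2Si8O22(OH)2 = 2·24.305 + 3·55.845 + 2·40.078 + 8·28.085 + 24·15.999 + 2·1.008 = 906.973 g/mol.
Each formula unit contains 8 Si, equivalent to 8/1 = 8.0000 mol SiO2.
M(SiO2) = 1×28.085 + 2×15.999 = 60.083 g/mol.
Mass of SiO2 per formula unit = 8.0000 × 60.083 = 480.664 g.
SiO2 wt% = 480.664 / 906.973 × 100 = 53.00%.

53.00 wt%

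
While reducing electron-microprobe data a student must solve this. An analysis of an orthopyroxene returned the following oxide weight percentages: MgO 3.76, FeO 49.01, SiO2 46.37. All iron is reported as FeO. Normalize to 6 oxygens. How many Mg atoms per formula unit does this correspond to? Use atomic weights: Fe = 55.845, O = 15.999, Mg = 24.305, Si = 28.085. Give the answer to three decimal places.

MgO (M=40.304): mol = 0.09329; Mg = 0.09329, O = 0.09329.
FeO (M=71.844): mol = 0.68217; Fe = 0.68217, O = 0.68217.
SiO2 (M=60.083): mol = 0.77177; Si = 0.77177, O = 1.54354.
ΣO = 2.31900; factor = 6/ΣO = 2.58732.
Mg apfu = 0.09329 × 2.58732 = 0.241.

0.241 Mg apfu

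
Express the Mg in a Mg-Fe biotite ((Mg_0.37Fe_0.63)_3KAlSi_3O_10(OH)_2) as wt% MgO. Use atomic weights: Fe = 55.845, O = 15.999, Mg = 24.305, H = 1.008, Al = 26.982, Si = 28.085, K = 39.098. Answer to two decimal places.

9.38 wt%

Formula mass = 476.865 g/mol.
1.11 Mg → 1.1100 mol MgO per formula unit; M(MgO) = 40.304, so MgO mass = 44.737 g.
44.737/476.865 × 100 = 9.38 wt%.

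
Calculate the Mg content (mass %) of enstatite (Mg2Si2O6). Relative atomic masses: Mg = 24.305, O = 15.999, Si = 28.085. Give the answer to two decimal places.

Formula mass = 2·24.305 + 2·28.085 + 6·15.999 = 200.774 g/mol, of which 48.610 g is Mg.
So Mg makes up 48.610/200.774 = 0.2421 of the mass, i.e. 24.21%.

24.21 mass %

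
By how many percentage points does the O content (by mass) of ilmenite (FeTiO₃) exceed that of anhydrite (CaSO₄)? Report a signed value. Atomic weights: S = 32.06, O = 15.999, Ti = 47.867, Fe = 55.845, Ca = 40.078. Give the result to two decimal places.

O in FeTiO₃: molar mass 151.709 g/mol; 3×15.999 = 47.997 g → 31.64 wt%.
O in CaSO₄: molar mass 136.134 g/mol; 4×15.999 = 63.996 g → 47.01 wt%.
Difference = 31.64 − 47.01 = -15.37 percentage points.

-15.37 percentage points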